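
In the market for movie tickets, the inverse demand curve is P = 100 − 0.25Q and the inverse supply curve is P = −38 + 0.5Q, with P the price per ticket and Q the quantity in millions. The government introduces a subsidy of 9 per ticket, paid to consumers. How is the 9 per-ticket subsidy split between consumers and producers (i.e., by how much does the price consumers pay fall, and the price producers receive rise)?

Rewrite in direct form: Qd = 400 − 4P and Qs = 2P + 76.
Before the subsidy: set 400 − 4P = 2P + 76 → P* = 54, Q* = 184.
With a per-unit subsidy paid to consumers, each effectively pays P − 9, so demand becomes Qd = 400 − 4(P − 9).
Solving gives Q = 196 with consumers paying 51 and producers receiving 60 (the 9 wedge).
Gain to consumers: 3; to producers: 6. (They sum to 9.)

Consumers gain 3 per ticket; producers gain 6 per ticket.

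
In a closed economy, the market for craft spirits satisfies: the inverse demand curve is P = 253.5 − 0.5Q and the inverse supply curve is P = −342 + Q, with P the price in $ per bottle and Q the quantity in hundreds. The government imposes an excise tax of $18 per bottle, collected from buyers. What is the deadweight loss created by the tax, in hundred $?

Rewrite in direct form: Qd = 507 − 2P and Qs = P + 342.
Before the tax: set 507 − 2P = P + 342 → P* = $55, Q* = 397.
With the tax collected from buyers, demand (in seller-price terms) shifts: Qd = 507 − 2(P + 18).
New equilibrium: buyers pay $61, sellers receive $43, Q = 385. (Wedge: Pb − Ps = 18.)
Quantity falls by |ΔQ| = |397 − 385| = 12.
DWL = ½ · t · |ΔQ| = ½ · 18 · 12 = $108.

Deadweight loss = $108 hundred.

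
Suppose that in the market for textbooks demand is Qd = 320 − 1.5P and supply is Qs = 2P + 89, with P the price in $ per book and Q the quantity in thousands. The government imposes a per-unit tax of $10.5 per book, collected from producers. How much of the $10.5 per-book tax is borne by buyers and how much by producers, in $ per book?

Buyers bear $6 per book; producers bear $4.5 per book.

Before the tax: set 320 − 1.5P = 2P + 89 → P* = $66, Q* = 221.
With the tax collected from producers, supply shifts: Qs = 2(P − 10.5) + 89.
New equilibrium: buyers pay $72, producers receive $61.5, Q = 212. (Wedge: Pb − Ps = 10.5.)
Burden on buyers: $6; on producers: $4.5. (They sum to $10.5.)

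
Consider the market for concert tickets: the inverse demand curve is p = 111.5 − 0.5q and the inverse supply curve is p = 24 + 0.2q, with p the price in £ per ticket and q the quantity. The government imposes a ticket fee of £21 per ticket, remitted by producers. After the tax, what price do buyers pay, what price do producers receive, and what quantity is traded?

Buyers pay £64; producers receive £43; quantity = 95.

Inverting to q(p) form: qd = 223 − 2p; qs = 5p − 120.
Before the tax: set 223 − 2p = 5p − 120 → p* = £49, q* = 125.
With the tax collected from producers, supply shifts: qs = 5(p − 21) − 120.
Solving gives q = 95 with buyers paying £64 and producers receiving £43 (the £21 wedge).
The less price-elastic side of the market bears the larger share of a per-unit tax.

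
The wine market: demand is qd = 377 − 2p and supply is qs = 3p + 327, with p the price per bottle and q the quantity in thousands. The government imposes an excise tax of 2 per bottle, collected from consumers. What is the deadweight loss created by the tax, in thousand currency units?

Deadweight loss = 2.4 thousand.

Without the tax, 377 − 2p = 3p + 327 gives 5p = 50, so p* = 10 and q* = 357.
With the tax collected from consumers, demand (in seller-price terms) shifts: qd = 377 − 2(p + 2).
Solving gives q = 354.6 with consumers paying 11.2 and producers receiving 9.2 (the 2 wedge).
Quantity falls by |ΔQ| = |357 − 354.6| = 2.4.
DWL = ½ · t · |ΔQ| = ½ · 2 · 2.4 = 2.4.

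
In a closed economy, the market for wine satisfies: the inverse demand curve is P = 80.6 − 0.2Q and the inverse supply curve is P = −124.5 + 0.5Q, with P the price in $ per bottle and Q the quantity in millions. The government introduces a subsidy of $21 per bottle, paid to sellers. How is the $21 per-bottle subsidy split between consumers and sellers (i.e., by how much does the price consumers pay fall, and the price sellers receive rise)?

Consumers gain $6 per bottle; sellers gain $15 per bottle.

Inverting to Q(P) form: Qd = 403 − 5P; Qs = 2P + 249.
Without the subsidy, 403 − 5P = 2P + 249 gives 7P = 154, so P* = $22 and Q* = 293.
With a per-unit subsidy paid to sellers, each receives P + 21 per unit sold, so supply becomes Qs = 2(P + 21) + 249.
Solving gives Q = 323 with consumers paying $16 and sellers receiving $37 (the $21 wedge).
Gain to consumers: $6; to sellers: $15. (They sum to $21.)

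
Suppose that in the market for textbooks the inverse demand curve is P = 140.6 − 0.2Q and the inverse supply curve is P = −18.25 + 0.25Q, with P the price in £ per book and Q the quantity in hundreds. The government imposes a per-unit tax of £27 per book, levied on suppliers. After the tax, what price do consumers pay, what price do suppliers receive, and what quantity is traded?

Inverting to Q(P) form: Qd = 703 − 5P; Qs = 4P + 73.
Before the tax: set 703 − 5P = 4P + 73 → P* = £70, Q* = 353.
With the tax collected from suppliers, supply shifts: Qs = 4(P − 27) + 73.
New equilibrium: consumers pay £82, suppliers receive £55, Q = 293. (Wedge: Pb − Ps = 27.)
The less price-elastic side of the market bears the larger share of a per-unit tax.

Consumers pay £82; suppliers receive £55; quantity = 293.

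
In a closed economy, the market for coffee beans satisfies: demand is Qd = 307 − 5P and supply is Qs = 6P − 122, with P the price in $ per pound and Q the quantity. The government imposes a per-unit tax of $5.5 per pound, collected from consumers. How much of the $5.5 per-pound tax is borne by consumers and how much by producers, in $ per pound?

Before the tax: set 307 − 5P = 6P − 122 → P* = $39, Q* = 112.
With the tax collected from consumers, demand (in seller-price terms) shifts: Qd = 307 − 5(P + 5.5).
Solving gives Q = 97 with consumers paying $42 and producers receiving $36.5 (the $5.5 wedge).
Burden on consumers: $3; on producers: $2.5. (They sum to $5.5.)

Consumers bear $3 per pound; producers bear $2.5 per pound.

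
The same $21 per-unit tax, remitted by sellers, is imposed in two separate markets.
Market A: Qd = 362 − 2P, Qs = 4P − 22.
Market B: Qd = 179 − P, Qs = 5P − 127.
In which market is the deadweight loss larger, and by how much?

Market A: pre-tax P* = $64, Q* = 234; post-tax Q = 206; deadweight loss = $294.
Market B: pre-tax P* = $51, Q* = 128; post-tax Q = 110.5; deadweight loss = $183.75.
Difference: $294 vs $183.75 → market A is larger by $110.25.

Market A, by $110.25.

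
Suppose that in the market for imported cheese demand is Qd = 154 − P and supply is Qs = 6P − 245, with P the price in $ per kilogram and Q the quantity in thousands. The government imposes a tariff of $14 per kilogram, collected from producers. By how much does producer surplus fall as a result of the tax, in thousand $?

Before the tax: set 154 − P = 6P − 245 → P* = $57, Q* = 97.
With the tax collected from producers, supply shifts: Qs = 6(P − 14) − 245.
Solving gives Q = 85 with consumers paying $69 and producers receiving $55 (the $14 wedge).
ΔPS is the trapezoid between Q = 85 and Q = 97 of height $2: ½ · (97 + 85) · 2 = $182.

Producer surplus falls by $182 thousand.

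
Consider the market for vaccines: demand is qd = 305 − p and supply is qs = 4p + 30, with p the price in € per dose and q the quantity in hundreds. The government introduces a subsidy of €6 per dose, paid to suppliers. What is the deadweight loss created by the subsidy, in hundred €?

Deadweight loss = €14.4 hundred.

Before the subsidy: set 305 − p = 4p + 30 → p* = €55, q* = 250.
With a per-unit subsidy paid to suppliers, each receives p + 6 per unit sold, so supply becomes qs = 4(p + 6) + 30.
New equilibrium: consumers pay €50.2, suppliers receive €56.2, q = 254.8. (Wedge: pb − ps = −6.)
Quantity rises by |ΔQ| = |250 − 254.8| = 4.8.
DWL = ½ · t · |ΔQ| = ½ · 6 · 4.8 = €14.4.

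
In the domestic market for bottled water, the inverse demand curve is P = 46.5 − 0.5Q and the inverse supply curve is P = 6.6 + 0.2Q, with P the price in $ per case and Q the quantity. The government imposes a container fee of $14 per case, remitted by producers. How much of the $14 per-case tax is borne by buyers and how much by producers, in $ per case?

Inverting to Q(P) form: Qd = 93 − 2P; Qs = 5P − 33.
Without the tax, 93 − 2P = 5P − 33 gives 7P = 126, so P* = $18 and Q* = 57.
With the tax collected from producers, supply shifts: Qs = 5(P − 14) − 33.
New equilibrium: buyers pay $28, producers receive $14, Q = 37. (Wedge: Pb − Ps = 14.)
Burden on buyers: $10; on producers: $4. (They sum to $14.)
The less price-elastic side of the market bears the larger share of a per-unit tax.

Buyers bear $10 per case; producers bear $4 per case.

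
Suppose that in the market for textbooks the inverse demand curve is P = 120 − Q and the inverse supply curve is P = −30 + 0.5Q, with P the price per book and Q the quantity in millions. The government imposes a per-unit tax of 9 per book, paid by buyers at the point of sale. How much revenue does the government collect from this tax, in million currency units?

Rewrite in direct form: Qd = 120 − P and Qs = 2P + 60.
Before the tax: set 120 − P = 2P + 60 → P* = 20, Q* = 100.
With the tax collected from buyers, demand (in seller-price terms) shifts: Qd = 120 − (P + 9).
New equilibrium: buyers pay 26, sellers receive 17, Q = 94. (Wedge: Pb − Ps = 9.)
Revenue = t · Q = 9 · 94 = 846.

Tax revenue = 846 million.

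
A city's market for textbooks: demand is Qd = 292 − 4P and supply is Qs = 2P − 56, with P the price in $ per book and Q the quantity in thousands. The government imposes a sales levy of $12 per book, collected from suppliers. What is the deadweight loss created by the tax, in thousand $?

Deadweight loss = $96 thousand.

Before the tax: set 292 − 4P = 2P − 56 → P* = $58, Q* = 60.
With the tax collected from suppliers, supply shifts: Qs = 2(P − 12) − 56.
New equilibrium: buyers pay $62, suppliers receive $50, Q = 44. (Wedge: Pb − Ps = 12.)
Quantity falls by |ΔQ| = |60 − 44| = 16.
DWL = ½ · t · |ΔQ| = ½ · 12 · 16 = $96.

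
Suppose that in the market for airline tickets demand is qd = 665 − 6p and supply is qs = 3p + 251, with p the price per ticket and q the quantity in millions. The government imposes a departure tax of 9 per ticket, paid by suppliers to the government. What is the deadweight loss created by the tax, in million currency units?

Before the tax: set 665 − 6p = 3p + 251 → p* = 46, q* = 389.
With the tax collected from suppliers, supply shifts: qs = 3(p − 9) + 251.
New equilibrium: consumers pay 49, suppliers receive 40, q = 371. (Wedge: pb − ps = 9.)
Quantity falls by |ΔQ| = |389 − 371| = 18.
DWL = ½ · t · |ΔQ| = ½ · 9 · 18 = 81.

Deadweight loss = 81 million.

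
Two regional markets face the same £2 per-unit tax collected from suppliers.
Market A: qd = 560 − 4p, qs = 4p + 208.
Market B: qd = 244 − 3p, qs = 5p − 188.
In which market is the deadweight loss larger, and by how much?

Market A, by £0.25.

Market A: pre-tax p* = £44, q* = 384; post-tax q = 380; deadweight loss = £4.
Market B: pre-tax p* = £54, q* = 82; post-tax q = 78.25; deadweight loss = £3.75.
Difference: £4 vs £3.75 → market A is larger by £0.25.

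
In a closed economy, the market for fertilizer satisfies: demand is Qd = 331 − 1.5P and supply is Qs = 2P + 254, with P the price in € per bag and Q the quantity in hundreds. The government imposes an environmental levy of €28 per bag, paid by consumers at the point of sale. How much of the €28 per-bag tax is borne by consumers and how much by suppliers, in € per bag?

Consumers bear €16 per bag; suppliers bear €12 per bag.

Without the tax, 331 − 1.5P = 2P + 254 gives 3.5P = 77, so P* = €22 and Q* = 298.
With the tax collected from consumers, demand (in seller-price terms) shifts: Qd = 331 − 1.5(P + 28).
Solving gives Q = 274 with consumers paying €38 and suppliers receiving €10 (the €28 wedge).
Burden on consumers: €16; on suppliers: €12. (They sum to €28.)
The less price-elastic side of the market bears the larger share of a per-unit tax.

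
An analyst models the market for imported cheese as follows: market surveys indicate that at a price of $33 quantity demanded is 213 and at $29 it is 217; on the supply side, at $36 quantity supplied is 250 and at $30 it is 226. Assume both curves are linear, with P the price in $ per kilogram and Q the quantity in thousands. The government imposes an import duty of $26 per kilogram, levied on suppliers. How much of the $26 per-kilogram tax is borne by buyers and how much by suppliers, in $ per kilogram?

Buyers bear $20.8 per kilogram; suppliers bear $5.2 per kilogram.

Demand slope: (217 − 213)/(29 − 33) = -1, so Qd = 246 − P.
Supply slope: (226 − 250)/(30 − 36) = 4, so Qs = 4P + 106.
Without the tax, 246 − P = 4P + 106 gives 5P = 140, so P* = $28 and Q* = 218.
With the tax collected from suppliers, supply shifts: Qs = 4(P − 26) + 106.
New equilibrium: buyers pay $48.8, suppliers receive $22.8, Q = 197.2. (Wedge: Pb − Ps = 26.)
Burden on buyers: $20.8; on suppliers: $5.2. (They sum to $26.)
The less price-elastic side of the market bears the larger share of a per-unit tax.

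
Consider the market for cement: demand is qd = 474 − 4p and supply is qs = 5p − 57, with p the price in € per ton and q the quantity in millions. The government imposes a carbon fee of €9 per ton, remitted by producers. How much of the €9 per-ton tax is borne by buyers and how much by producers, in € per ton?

Without the tax, 474 − 4p = 5p − 57 gives 9p = 531, so p* = €59 and q* = 238.
With the tax collected from producers, supply shifts: qs = 5(p − 9) − 57.
New equilibrium: buyers pay €64, producers receive €55, q = 218. (Wedge: pb − ps = 9.)
Burden on buyers: €5; on producers: €4. (They sum to €9.)
The less price-elastic side of the market bears the larger share of a per-unit tax.

Buyers bear €5 per ton; producers bear €4 per ton.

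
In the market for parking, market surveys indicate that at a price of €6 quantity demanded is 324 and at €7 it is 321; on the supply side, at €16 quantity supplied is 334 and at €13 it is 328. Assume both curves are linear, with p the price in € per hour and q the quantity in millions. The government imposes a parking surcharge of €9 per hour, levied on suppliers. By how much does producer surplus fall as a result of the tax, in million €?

Producer surplus falls by €1688.04 million.

Demand slope: (321 − 324)/(7 − 6) = -3, so qd = 342 − 3p.
Supply slope: (328 − 334)/(13 − 16) = 2, so qs = 2p + 302.
Without the tax, 342 − 3p = 2p + 302 gives 5p = 40, so p* = €8 and q* = 318.
With the tax collected from suppliers, supply shifts: qs = 2(p − 9) + 302.
New equilibrium: consumers pay €11.6, suppliers receive €2.6, q = 307.2. (Wedge: pb − ps = 9.)
ΔPS is the trapezoid between Q = 307.2 and Q = 318 of height €5.4: ½ · (318 + 307.2) · 5.4 = €1688.04.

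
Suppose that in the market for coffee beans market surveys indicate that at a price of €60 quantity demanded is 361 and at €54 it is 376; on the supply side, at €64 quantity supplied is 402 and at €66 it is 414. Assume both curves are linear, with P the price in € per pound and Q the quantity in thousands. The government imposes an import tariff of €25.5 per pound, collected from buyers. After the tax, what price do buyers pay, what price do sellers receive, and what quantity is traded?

Demand slope: (376 − 361)/(54 − 60) = -2.5, so Qd = 511 − 2.5P.
Supply slope: (414 − 402)/(66 − 64) = 6, so Qs = 6P + 18.
Without the tax, 511 − 2.5P = 6P + 18 gives 8.5P = 493, so P* = €58 and Q* = 366.
With the tax collected from buyers, demand (in seller-price terms) shifts: Qd = 511 − 2.5(P + 25.5).
Solving gives Q = 321 with buyers paying €76 and sellers receiving €50.5 (the €25.5 wedge).

Buyers pay €76; sellers receive €50.5; quantity = 321.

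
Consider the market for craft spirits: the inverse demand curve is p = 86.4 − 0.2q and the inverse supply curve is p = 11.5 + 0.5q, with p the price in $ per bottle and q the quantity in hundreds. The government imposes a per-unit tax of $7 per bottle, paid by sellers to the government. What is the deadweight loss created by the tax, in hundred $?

Rewrite in direct form: qd = 432 − 5p and qs = 2p − 23.
Without the tax, 432 − 5p = 2p − 23 gives 7p = 455, so p* = $65 and q* = 107.
With the tax collected from sellers, supply shifts: qs = 2(p − 7) − 23.
Solving gives q = 97 with buyers paying $67 and sellers receiving $60 (the $7 wedge).
Quantity falls by |ΔQ| = |107 − 97| = 10.
DWL = ½ · t · |ΔQ| = ½ · 7 · 10 = $35.

Deadweight loss = $35 hundred.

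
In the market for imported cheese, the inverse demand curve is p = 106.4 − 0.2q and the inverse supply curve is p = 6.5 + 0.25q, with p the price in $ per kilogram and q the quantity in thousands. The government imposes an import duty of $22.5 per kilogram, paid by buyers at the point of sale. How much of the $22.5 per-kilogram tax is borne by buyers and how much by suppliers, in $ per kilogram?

Inverting to q(p) form: qd = 532 − 5p; qs = 4p − 26.
Without the tax, 532 − 5p = 4p − 26 gives 9p = 558, so p* = $62 and q* = 222.
With the tax collected from buyers, demand (in seller-price terms) shifts: qd = 532 − 5(p + 22.5).
Solving gives q = 172 with buyers paying $72 and suppliers receiving $49.5 (the $22.5 wedge).
Burden on buyers: $10; on suppliers: $12.5. (They sum to $22.5.)

Buyers bear $10 per kilogram; suppliers bear $12.5 per kilogram.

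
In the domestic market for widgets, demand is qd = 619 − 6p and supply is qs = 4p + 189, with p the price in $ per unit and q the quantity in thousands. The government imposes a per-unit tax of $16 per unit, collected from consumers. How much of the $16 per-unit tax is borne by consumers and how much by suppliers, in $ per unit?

Consumers bear $6.4 per unit; suppliers bear $9.6 per unit.

Without the tax, 619 − 6p = 4p + 189 gives 10p = 430, so p* = $43 and q* = 361.
With the tax collected from consumers, demand (in seller-price terms) shifts: qd = 619 − 6(p + 16).
New equilibrium: consumers pay $49.4, suppliers receive $33.4, q = 322.6. (Wedge: pb − ps = 16.)
Burden on consumers: $6.4; on suppliers: $9.6. (They sum to $16.)
The less price-elastic side of the market bears the larger share of a per-unit tax.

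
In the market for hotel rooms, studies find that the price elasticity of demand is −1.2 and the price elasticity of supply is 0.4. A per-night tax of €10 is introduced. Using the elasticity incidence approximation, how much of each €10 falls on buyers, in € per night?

Incidence ratio: buyers' share ≈ εs / (εs + |εd|) = 0.4 / (0.4 + 1.2) = 0.25.
So buyers bear ≈ 0.25 × €10 = €2.5; sellers bear €7.5.

Buyers bear ≈ €2.5 per night.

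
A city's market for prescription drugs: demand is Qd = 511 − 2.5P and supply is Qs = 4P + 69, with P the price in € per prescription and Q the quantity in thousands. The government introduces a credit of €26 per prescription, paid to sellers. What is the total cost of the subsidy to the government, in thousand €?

Government outlay = €9906 thousand.

Without the subsidy, 511 − 2.5P = 4P + 69 gives 6.5P = 442, so P* = €68 and Q* = 341.
With a per-unit subsidy paid to sellers, each receives P + 26 per unit sold, so supply becomes Qs = 4(P + 26) + 69.
Solving gives Q = 381 with buyers paying €52 and sellers receiving €78 (the €26 wedge).
Outlay = t · Q = 26 · 381 = €9906.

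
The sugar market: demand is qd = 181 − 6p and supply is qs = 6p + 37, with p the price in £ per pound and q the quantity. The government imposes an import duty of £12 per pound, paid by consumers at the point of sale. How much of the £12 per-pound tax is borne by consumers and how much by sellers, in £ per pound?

Without the tax, 181 − 6p = 6p + 37 gives 12p = 144, so p* = £12 and q* = 109.
With the tax collected from consumers, demand (in seller-price terms) shifts: qd = 181 − 6(p + 12).
New equilibrium: consumers pay £18, sellers receive £6, q = 73. (Wedge: pb − ps = 12.)
Burden on consumers: £6; on sellers: £6. (They sum to £12.)
The less price-elastic side of the market bears the larger share of a per-unit tax.

Consumers bear £6 per pound; sellers bear £6 per pound.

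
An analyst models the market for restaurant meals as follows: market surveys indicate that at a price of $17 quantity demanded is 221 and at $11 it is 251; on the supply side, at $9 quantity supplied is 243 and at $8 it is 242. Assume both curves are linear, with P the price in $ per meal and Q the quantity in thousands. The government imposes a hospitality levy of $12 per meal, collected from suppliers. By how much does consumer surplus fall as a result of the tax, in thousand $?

Consumer surplus falls by $482 thousand.

Demand slope: (251 − 221)/(11 − 17) = -5, so Qd = 306 − 5P.
Supply slope: (242 − 243)/(8 − 9) = 1, so Qs = P + 234.
Before the tax: set 306 − 5P = P + 234 → P* = $12, Q* = 246.
With the tax collected from suppliers, supply shifts: Qs = (P − 12) + 234.
Solving gives Q = 236 with consumers paying $14 and suppliers receiving $2 (the $12 wedge).
ΔCS is the trapezoid between Q = 236 and Q = 246 of height $2: ½ · (246 + 236) · 2 = $482.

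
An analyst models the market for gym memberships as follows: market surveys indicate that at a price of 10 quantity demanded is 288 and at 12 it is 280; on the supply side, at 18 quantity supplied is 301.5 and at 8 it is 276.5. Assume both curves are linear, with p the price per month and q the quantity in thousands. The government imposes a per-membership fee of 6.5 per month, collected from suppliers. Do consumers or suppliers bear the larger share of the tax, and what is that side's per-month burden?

Suppliers bear the larger share: 4 per month.

Demand slope: (280 − 288)/(12 − 10) = -4, so qd = 328 − 4p.
Supply slope: (276.5 − 301.5)/(8 − 18) = 2.5, so qs = 2.5p + 256.5.
Without the tax, 328 − 4p = 2.5p + 256.5 gives 6.5p = 71.5, so p* = 11 and q* = 284.
With the tax collected from suppliers, supply shifts: qs = 2.5(p − 6.5) + 256.5.
Solving gives q = 274 with consumers paying 13.5 and suppliers receiving 7 (the 6.5 wedge).
Per-month burden: consumers 2.5, suppliers 4.
Suppliers take the larger share because supply is less price-elastic here (demand slope 4 vs supply slope 2.5).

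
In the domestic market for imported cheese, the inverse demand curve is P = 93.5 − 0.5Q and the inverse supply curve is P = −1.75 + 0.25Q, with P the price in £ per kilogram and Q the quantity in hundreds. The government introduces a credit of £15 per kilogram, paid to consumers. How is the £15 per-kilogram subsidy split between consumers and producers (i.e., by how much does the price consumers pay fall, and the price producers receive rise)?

Consumers gain £10 per kilogram; producers gain £5 per kilogram.

Rewrite in direct form: Qd = 187 − 2P and Qs = 4P + 7.
Without the subsidy, 187 − 2P = 4P + 7 gives 6P = 180, so P* = £30 and Q* = 127.
With a per-unit subsidy paid to consumers, each effectively pays P − 15, so demand becomes Qd = 187 − 2(P − 15).
Solving gives Q = 147 with consumers paying £20 and producers receiving £35 (the £15 wedge).
Gain to consumers: £10; to producers: £5. (They sum to £15.)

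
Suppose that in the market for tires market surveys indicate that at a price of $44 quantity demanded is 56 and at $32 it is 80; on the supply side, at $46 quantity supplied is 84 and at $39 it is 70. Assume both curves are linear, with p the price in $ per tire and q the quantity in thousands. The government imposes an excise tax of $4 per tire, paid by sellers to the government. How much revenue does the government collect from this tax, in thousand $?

Tax revenue = $256 thousand.

Demand slope: (80 − 56)/(32 − 44) = -2, so qd = 144 − 2p.
Supply slope: (70 − 84)/(39 − 46) = 2, so qs = 2p − 8.
Without the tax, 144 − 2p = 2p − 8 gives 4p = 152, so p* = $38 and q* = 68.
With the tax collected from sellers, supply shifts: qs = 2(p − 4) − 8.
New equilibrium: consumers pay $40, sellers receive $36, q = 64. (Wedge: pb − ps = 4.)
Revenue = t · Q = 4 · 64 = $256.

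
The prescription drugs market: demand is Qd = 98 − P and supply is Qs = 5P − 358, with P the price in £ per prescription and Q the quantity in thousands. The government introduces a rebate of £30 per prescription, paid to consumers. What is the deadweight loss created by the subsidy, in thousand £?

Without the subsidy, 98 − P = 5P − 358 gives 6P = 456, so P* = £76 and Q* = 22.
With a per-unit subsidy paid to consumers, each effectively pays P − 30, so demand becomes Qd = 98 − (P − 30).
New equilibrium: consumers pay £51, sellers receive £81, Q = 47. (Wedge: Pb − Ps = −30.)
Quantity rises by |ΔQ| = |22 − 47| = 25.
DWL = ½ · t · |ΔQ| = ½ · 30 · 25 = £375.

Deadweight loss = £375 thousand.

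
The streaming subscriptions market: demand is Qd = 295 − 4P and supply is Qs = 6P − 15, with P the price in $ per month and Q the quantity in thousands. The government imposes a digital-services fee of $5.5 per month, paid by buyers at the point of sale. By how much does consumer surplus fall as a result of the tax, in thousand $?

Without the tax, 295 − 4P = 6P − 15 gives 10P = 310, so P* = $31 and Q* = 171.
With the tax collected from buyers, demand (in seller-price terms) shifts: Qd = 295 − 4(P + 5.5).
Solving gives Q = 157.8 with buyers paying $34.3 and suppliers receiving $28.8 (the $5.5 wedge).
ΔCS is the trapezoid between Q = 157.8 and Q = 171 of height $3.3: ½ · (171 + 157.8) · 3.3 = $542.52.

Consumer surplus falls by $542.52 thousand.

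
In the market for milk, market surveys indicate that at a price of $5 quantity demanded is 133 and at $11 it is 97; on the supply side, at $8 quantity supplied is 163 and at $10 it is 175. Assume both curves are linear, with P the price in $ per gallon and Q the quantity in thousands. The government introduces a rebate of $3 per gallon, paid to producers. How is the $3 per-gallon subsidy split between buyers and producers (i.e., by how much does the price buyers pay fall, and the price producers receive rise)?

Demand slope: (97 − 133)/(11 − 5) = -6, so Qd = 163 − 6P.
Supply slope: (175 − 163)/(10 − 8) = 6, so Qs = 6P + 115.
Without the subsidy, 163 − 6P = 6P + 115 gives 12P = 48, so P* = $4 and Q* = 139.
With a per-unit subsidy paid to producers, each receives P + 3 per unit sold, so supply becomes Qs = 6(P + 3) + 115.
New equilibrium: buyers pay $2.5, producers receive $5.5, Q = 148. (Wedge: Pb − Ps = −3.)
Gain to buyers: $1.5; to producers: $1.5. (They sum to $3.)

Buyers gain $1.5 per gallon; producers gain $1.5 per gallon.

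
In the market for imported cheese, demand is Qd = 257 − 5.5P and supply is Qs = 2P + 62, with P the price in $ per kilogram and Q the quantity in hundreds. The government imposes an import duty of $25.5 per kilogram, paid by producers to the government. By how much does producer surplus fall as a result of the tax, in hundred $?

Producer surplus falls by $1782.11 hundred.

Without the tax, 257 − 5.5P = 2P + 62 gives 7.5P = 195, so P* = $26 and Q* = 114.
With the tax collected from producers, supply shifts: Qs = 2(P − 25.5) + 62.
Solving gives Q = 76.6 with buyers paying $32.8 and producers receiving $7.3 (the $25.5 wedge).
ΔPS is the trapezoid between Q = 76.6 and Q = 114 of height $18.7: ½ · (114 + 76.6) · 18.7 = $1782.11.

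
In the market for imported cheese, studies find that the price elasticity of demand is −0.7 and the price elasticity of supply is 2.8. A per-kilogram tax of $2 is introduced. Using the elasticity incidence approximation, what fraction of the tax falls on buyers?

Buyers' share ≈ 0.8.

Incidence ratio: buyers' share ≈ εs / (εs + |εd|) = 2.8 / (2.8 + 0.7) = 0.8.
Supply is the more elastic side, so buyers bear the larger share.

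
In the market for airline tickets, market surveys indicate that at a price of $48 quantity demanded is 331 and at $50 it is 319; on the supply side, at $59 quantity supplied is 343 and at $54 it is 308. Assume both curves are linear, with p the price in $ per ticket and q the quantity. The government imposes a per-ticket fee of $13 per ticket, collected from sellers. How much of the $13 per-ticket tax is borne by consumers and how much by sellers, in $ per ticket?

Demand slope: (319 − 331)/(50 − 48) = -6, so qd = 619 − 6p.
Supply slope: (308 − 343)/(54 − 59) = 7, so qs = 7p − 70.
Before the tax: set 619 − 6p = 7p − 70 → p* = $53, q* = 301.
With the tax collected from sellers, supply shifts: qs = 7(p − 13) − 70.
New equilibrium: consumers pay $60, sellers receive $47, q = 259. (Wedge: pb − ps = 13.)
Burden on consumers: $7; on sellers: $6. (They sum to $13.)
The less price-elastic side of the market bears the larger share of a per-unit tax.

Consumers bear $7 per ticket; sellers bear $6 per ticket.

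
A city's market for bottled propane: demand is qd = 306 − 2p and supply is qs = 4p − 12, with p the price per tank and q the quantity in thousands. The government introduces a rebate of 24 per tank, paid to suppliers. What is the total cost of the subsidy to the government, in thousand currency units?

Without the subsidy, 306 − 2p = 4p − 12 gives 6p = 318, so p* = 53 and q* = 200.
With a per-unit subsidy paid to suppliers, each receives p + 24 per unit sold, so supply becomes qs = 4(p + 24) − 12.
Solving gives q = 232 with buyers paying 37 and suppliers receiving 61 (the 24 wedge).
Outlay = t · Q = 24 · 232 = 5568.

Government outlay = 5568 thousand.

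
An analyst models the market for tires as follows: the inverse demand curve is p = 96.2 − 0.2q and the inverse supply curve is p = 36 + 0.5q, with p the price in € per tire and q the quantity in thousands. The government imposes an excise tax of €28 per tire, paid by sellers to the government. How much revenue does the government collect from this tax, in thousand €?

Tax revenue = €1288 thousand.

Rewrite in direct form: qd = 481 − 5p and qs = 2p − 72.
Before the tax: set 481 − 5p = 2p − 72 → p* = €79, q* = 86.
With the tax collected from sellers, supply shifts: qs = 2(p − 28) − 72.
New equilibrium: buyers pay €87, sellers receive €59, q = 46. (Wedge: pb − ps = 28.)
Revenue = t · Q = 28 · 46 = €1288.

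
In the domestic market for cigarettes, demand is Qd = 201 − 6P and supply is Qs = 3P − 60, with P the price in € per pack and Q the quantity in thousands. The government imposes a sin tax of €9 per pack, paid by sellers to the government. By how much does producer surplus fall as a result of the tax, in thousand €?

Producer surplus falls by €108 thousand.

Without the tax, 201 − 6P = 3P − 60 gives 9P = 261, so P* = €29 and Q* = 27.
With the tax collected from sellers, supply shifts: Qs = 3(P − 9) − 60.
Solving gives Q = 9 with buyers paying €32 and sellers receiving €23 (the €9 wedge).
ΔPS is the trapezoid between Q = 9 and Q = 27 of height €6: ½ · (27 + 9) · 6 = €108.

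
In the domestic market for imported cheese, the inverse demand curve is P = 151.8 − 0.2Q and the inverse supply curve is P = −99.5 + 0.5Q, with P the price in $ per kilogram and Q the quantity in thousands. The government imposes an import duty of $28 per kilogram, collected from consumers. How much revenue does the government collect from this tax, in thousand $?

Tax revenue = $8932 thousand.

Inverting to Q(P) form: Qd = 759 − 5P; Qs = 2P + 199.
Before the tax: set 759 − 5P = 2P + 199 → P* = $80, Q* = 359.
With the tax collected from consumers, demand (in seller-price terms) shifts: Qd = 759 − 5(P + 28).
New equilibrium: consumers pay $88, producers receive $60, Q = 319. (Wedge: Pb − Ps = 28.)
Revenue = t · Q = 28 · 319 = $8932.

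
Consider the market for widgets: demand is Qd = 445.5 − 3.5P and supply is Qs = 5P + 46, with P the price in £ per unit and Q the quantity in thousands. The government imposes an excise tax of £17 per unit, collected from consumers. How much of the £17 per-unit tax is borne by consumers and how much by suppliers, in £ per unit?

Consumers bear £10 per unit; suppliers bear £7 per unit.

Before the tax: set 445.5 − 3.5P = 5P + 46 → P* = £47, Q* = 281.
With the tax collected from consumers, demand (in seller-price terms) shifts: Qd = 445.5 − 3.5(P + 17).
Solving gives Q = 246 with consumers paying £57 and suppliers receiving £40 (the £17 wedge).
Burden on consumers: £10; on suppliers: £7. (They sum to £17.)
The less price-elastic side of the market bears the larger share of a per-unit tax.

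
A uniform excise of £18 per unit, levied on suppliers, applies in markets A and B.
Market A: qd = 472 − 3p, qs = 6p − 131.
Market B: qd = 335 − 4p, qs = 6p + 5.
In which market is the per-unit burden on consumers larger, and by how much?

Market A, by £1.2.

Market A: pre-tax p* = £67, q* = 271; post-tax q = 235; per-unit burden on consumers = £12.
Market B: pre-tax p* = £33, q* = 203; post-tax q = 159.8; per-unit burden on consumers = £10.8.
Difference: £12 vs £10.8 → market A is larger by £1.2.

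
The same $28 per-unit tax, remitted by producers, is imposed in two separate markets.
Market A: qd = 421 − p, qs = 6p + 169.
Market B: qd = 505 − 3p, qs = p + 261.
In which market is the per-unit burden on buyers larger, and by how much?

Market A: pre-tax p* = $36, q* = 385; post-tax q = 361; per-unit burden on buyers = $24.
Market B: pre-tax p* = $61, q* = 322; post-tax q = 301; per-unit burden on buyers = $7.
Difference: $24 vs $7 → market A is larger by $17.

Market A, by $17.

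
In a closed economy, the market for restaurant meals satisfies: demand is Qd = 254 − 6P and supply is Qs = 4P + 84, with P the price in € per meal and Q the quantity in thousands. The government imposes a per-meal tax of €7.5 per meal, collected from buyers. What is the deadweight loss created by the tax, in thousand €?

Deadweight loss = €67.5 thousand.

Before the tax: set 254 − 6P = 4P + 84 → P* = €17, Q* = 152.
With the tax collected from buyers, demand (in seller-price terms) shifts: Qd = 254 − 6(P + 7.5).
Solving gives Q = 134 with buyers paying €20 and sellers receiving €12.5 (the €7.5 wedge).
Quantity falls by |ΔQ| = |152 − 134| = 18.
DWL = ½ · t · |ΔQ| = ½ · 7.5 · 18 = €67.5.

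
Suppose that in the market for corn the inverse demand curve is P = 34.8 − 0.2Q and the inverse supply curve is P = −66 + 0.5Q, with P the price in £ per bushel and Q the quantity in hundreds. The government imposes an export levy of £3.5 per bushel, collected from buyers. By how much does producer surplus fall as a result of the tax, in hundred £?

Inverting to Q(P) form: Qd = 174 − 5P; Qs = 2P + 132.
Without the tax, 174 − 5P = 2P + 132 gives 7P = 42, so P* = £6 and Q* = 144.
With the tax collected from buyers, demand (in seller-price terms) shifts: Qd = 174 − 5(P + 3.5).
New equilibrium: buyers pay £7, producers receive £3.5, Q = 139. (Wedge: Pb − Ps = 3.5.)
ΔPS is the trapezoid between Q = 139 and Q = 144 of height £2.5: ½ · (144 + 139) · 2.5 = £353.75.

Producer surplus falls by £353.75 hundred.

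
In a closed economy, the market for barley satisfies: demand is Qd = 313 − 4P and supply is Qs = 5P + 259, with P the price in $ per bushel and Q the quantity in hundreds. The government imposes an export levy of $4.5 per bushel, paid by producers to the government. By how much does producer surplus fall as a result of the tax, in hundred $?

Before the tax: set 313 − 4P = 5P + 259 → P* = $6, Q* = 289.
With the tax collected from producers, supply shifts: Qs = 5(P − 4.5) + 259.
New equilibrium: consumers pay $8.5, producers receive $4, Q = 279. (Wedge: Pb − Ps = 4.5.)
ΔPS is the trapezoid between Q = 279 and Q = 289 of height $2: ½ · (289 + 279) · 2 = $568.

Producer surplus falls by $568 hundred.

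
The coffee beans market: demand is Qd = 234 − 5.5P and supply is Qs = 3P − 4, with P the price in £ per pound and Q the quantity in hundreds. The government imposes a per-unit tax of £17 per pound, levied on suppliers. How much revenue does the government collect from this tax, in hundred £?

Tax revenue = £799 hundred.

Without the tax, 234 − 5.5P = 3P − 4 gives 8.5P = 238, so P* = £28 and Q* = 80.
With the tax collected from suppliers, supply shifts: Qs = 3(P − 17) − 4.
Solving gives Q = 47 with buyers paying £34 and suppliers receiving £17 (the £17 wedge).
Revenue = t · Q = 17 · 47 = £799.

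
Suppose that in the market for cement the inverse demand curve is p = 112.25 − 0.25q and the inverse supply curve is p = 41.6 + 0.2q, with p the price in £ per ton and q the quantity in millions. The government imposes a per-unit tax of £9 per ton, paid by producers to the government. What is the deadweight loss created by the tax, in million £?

Inverting to q(p) form: qd = 449 − 4p; qs = 5p − 208.
Before the tax: set 449 − 4p = 5p − 208 → p* = £73, q* = 157.
With the tax collected from producers, supply shifts: qs = 5(p − 9) − 208.
Solving gives q = 137 with buyers paying £78 and producers receiving £69 (the £9 wedge).
Quantity falls by |ΔQ| = |157 − 137| = 20.
DWL = ½ · t · |ΔQ| = ½ · 9 · 20 = £90.

Deadweight loss = £90 million.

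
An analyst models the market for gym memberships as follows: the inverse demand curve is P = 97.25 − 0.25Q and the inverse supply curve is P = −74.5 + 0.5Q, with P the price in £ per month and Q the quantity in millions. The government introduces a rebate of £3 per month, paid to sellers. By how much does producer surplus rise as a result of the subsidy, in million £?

Rewrite in direct form: Qd = 389 − 4P and Qs = 2P + 149.
Without the subsidy, 389 − 4P = 2P + 149 gives 6P = 240, so P* = £40 and Q* = 229.
With a per-unit subsidy paid to sellers, each receives P + 3 per unit sold, so supply becomes Qs = 2(P + 3) + 149.
New equilibrium: buyers pay £39, sellers receive £42, Q = 233. (Wedge: Pb − Ps = −3.)
ΔPS is the trapezoid between Q = 233 and Q = 229 of height £2: ½ · (229 + 233) · 2 = £462.

Producer surplus rises by £462 million.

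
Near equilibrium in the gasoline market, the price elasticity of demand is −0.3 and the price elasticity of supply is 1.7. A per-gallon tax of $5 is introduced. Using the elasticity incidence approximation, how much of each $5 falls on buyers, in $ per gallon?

Incidence ratio: buyers' share ≈ εs / (εs + |εd|) = 1.7 / (1.7 + 0.3) = 0.85.
So buyers bear ≈ 0.85 × $5 = $4.25; sellers bear $0.75.

Buyers bear ≈ $4.25 per gallon.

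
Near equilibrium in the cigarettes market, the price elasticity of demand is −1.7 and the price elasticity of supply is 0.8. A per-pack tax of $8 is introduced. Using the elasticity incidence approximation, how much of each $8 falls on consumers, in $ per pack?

Consumers bear ≈ $2.56 per pack.

Incidence ratio: consumers' share ≈ εs / (εs + |εd|) = 0.8 / (0.8 + 1.7) = 0.32.
So consumers bear ≈ 0.32 × $8 = $2.56; producers bear $5.44.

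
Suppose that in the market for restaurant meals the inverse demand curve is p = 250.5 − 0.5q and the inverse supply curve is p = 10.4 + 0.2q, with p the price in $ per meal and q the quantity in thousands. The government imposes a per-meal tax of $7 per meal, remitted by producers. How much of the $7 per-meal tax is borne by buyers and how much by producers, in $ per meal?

Buyers bear $5 per meal; producers bear $2 per meal.

Inverting to q(p) form: qd = 501 − 2p; qs = 5p − 52.
Without the tax, 501 − 2p = 5p − 52 gives 7p = 553, so p* = $79 and q* = 343.
With the tax collected from producers, supply shifts: qs = 5(p − 7) − 52.
Solving gives q = 333 with buyers paying $84 and producers receiving $77 (the $7 wedge).
Burden on buyers: $5; on producers: $2. (They sum to $7.)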